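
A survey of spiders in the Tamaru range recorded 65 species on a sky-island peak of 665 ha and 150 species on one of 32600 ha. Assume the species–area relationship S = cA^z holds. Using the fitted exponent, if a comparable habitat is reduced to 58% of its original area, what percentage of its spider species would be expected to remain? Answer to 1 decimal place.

89.0%

z = ln(150/65) / ln(32600/665) = 0.8362 / 3.8923 = 0.2148
S_new/S_old = (A_new/A_old)^z = 0.58^0.2148 = exp(0.2148 × -0.5447) = 0.8896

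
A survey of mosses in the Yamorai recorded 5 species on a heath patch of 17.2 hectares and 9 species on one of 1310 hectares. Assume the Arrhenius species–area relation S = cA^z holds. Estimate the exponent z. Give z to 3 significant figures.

0.136

Taking logs: ln S = ln c + z ln A, so z = (ln S₂ − ln S₁)/(ln A₂ − ln A₁).
z = ln(9/5) / ln(1310/17.2) = ln(1.8) / ln(76.16) = 0.5878 / 4.3329 = 0.1357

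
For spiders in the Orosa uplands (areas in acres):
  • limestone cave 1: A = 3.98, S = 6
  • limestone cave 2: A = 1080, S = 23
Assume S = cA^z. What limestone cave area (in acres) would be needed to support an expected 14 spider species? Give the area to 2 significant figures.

z = ln(23/6) / ln(1080/3.98) = 1.3437 / 5.6034 = 0.2398
c = 6 / 3.98^0.2398 = 6 / 1.393 = 4.308
A = (14/4.308)^(1/0.2398) ⇒ ln A = ln(3.25)/0.2398 = 4.9146
A = e^4.9146 ≈ 136.3 acres

140 acres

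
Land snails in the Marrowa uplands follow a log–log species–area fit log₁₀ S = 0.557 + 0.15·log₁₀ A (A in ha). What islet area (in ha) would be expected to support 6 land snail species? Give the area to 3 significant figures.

6 = 3.606 × A^0.15  ⇒  A^0.15 = 6/3.606 = 1.664
ln A = ln(1.664) / 0.15 = 0.5092 / 0.15 = 3.3948
A = e^3.3948 ≈ 29.81 ha

29.8 ha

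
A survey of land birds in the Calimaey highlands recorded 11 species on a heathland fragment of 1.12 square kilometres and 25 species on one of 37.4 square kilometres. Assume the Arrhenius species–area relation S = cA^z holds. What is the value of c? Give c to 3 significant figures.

10.7

z = ln(S₂/S₁) / ln(A₂/A₁) = ln(25/11) / ln(37.4/1.12) = 0.8210 / 3.5083 = 0.2340
c = S₁ / A₁^z = 11 / 1.12^0.2340 = 11 / 1.027 = 10.71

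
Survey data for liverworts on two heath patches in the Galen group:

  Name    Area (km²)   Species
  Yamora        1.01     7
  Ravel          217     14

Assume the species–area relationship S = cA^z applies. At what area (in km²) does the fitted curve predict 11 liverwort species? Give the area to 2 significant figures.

34 km²

z = ln(14/7) / ln(217/1.01) = 0.6931 / 5.3699 = 0.1291
c = 7 / 1.01^0.1291 = 7 / 1.001 = 6.991
A = (11/6.991)^(1/0.1291) ⇒ ln A = ln(1.573)/0.1291 = 3.5116
A = e^3.5116 ≈ 33.5 km²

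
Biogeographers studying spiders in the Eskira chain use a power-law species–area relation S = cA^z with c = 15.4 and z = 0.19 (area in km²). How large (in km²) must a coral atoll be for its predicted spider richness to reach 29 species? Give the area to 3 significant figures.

29 = 15.4 × A^0.19  ⇒  A^0.19 = 29/15.4 = 1.883
ln A = ln(1.883) / 0.19 = 0.6329 / 0.19 = 3.3312
A = e^3.3312 ≈ 27.97 km²

28.0 km²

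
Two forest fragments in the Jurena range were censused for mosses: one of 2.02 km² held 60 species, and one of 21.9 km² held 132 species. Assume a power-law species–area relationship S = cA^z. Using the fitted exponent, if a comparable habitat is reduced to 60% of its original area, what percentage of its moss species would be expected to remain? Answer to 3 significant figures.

z = ln(132/60) / ln(21.9/2.02) = 0.7885 / 2.3834 = 0.3308
S_new/S_old = (A_new/A_old)^z = 0.6^0.3308 = exp(0.3308 × -0.5108) = 0.8445

84.5%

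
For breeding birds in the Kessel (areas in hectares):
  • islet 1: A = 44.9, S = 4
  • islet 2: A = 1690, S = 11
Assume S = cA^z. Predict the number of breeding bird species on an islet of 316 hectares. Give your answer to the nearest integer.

7

z = ln(11/4) / ln(1690/44.9) = 1.0116 / 3.6280 = 0.2788
c = 4 / 44.9^0.2788 = 4 / 2.889 = 1.385
S₃ = 1.385 × 316^0.2788 = 1.385 × 4.977 ≈ 6.892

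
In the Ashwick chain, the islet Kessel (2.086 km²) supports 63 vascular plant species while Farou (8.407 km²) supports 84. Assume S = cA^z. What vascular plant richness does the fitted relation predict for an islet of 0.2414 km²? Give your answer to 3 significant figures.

z = ln(84/63) / ln(8.407/2.086) = 0.2877 / 1.3938 = 0.2064
c = 63 / 2.086^0.2064 = 63 / 1.164 = 54.13
S₃ = 54.13 × 0.2414^0.2064 = 54.13 × 0.7458 ≈ 40.37

40.4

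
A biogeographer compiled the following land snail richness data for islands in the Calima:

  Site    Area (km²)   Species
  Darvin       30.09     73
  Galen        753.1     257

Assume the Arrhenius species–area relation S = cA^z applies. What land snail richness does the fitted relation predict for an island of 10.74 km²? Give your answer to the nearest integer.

49

z = ln(257/73) / ln(753.1/30.09) = 1.2586 / 3.2200 = 0.3909
c = 73 / 30.09^0.3909 = 73 / 3.783 = 19.3
S₃ = 19.3 × 10.74^0.3909 = 19.3 × 2.529 ≈ 48.8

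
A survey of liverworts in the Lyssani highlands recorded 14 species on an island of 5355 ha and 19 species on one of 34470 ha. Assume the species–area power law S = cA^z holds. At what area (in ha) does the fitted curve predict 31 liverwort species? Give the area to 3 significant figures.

682000 ha

z = ln(19/14) / ln(34470/5355) = 0.3054 / 1.8621 = 0.1640
c = 14 / 5355^0.1640 = 14 / 4.088 = 3.425
A = (31/3.425)^(1/0.1640) ⇒ ln A = ln(9.052)/0.1640 = 13.4329
A = e^13.4329 ≈ 682048 ha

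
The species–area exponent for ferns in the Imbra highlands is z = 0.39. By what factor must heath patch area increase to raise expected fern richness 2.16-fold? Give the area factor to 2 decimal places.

(A₂/A₁)^0.39 = 2.16, so A₂/A₁ = 2.16^(1/0.39) = 2.16^2.564
ln(A₂/A₁) = ln 2.16 / 0.39 = 0.7701 / 0.39 = 1.9746
A₂/A₁ = e^1.9746 ≈ 7.204

7.20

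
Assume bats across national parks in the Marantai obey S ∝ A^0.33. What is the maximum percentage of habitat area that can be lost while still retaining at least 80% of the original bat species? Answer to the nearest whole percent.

49%

Need (A_new/A_old)^0.33 = 0.8, so A_new/A_old = 0.8^(1/0.33) = 0.8^3.03
ln(A_new/A_old) = ln 0.8 / 0.33 = -0.2231 / 0.33 = -0.6762
A_new/A_old = e^-0.6762 ≈ 0.5085
Fraction that can be lost = 1 − 0.5085 = 0.4915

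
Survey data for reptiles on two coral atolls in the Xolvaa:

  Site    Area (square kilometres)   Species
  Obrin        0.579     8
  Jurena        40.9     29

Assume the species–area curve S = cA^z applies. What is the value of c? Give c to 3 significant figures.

9.44

z = ln(S₂/S₁) / ln(A₂/A₁) = ln(29/8) / ln(40.9/0.579) = 1.2879 / 4.2576 = 0.3025
c = S₁ / A₁^z = 8 / 0.579^0.3025 = 8 / 0.8476 = 9.438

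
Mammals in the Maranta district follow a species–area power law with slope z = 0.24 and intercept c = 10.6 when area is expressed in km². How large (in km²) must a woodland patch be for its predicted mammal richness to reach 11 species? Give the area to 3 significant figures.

11 = 10.6 × A^0.24  ⇒  A^0.24 = 11/10.6 = 1.038
ln A = ln(1.038) / 0.24 = 0.0370 / 0.24 = 0.1543
A = e^0.1543 ≈ 1.167 km²

1.17 km²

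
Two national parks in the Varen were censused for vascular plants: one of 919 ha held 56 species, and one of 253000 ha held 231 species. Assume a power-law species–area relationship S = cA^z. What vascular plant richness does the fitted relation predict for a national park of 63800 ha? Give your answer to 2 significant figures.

160

z = ln(231/56) / ln(253000/919) = 1.4171 / 5.6179 = 0.2522
c = 56 / 919^0.2522 = 56 / 5.591 = 10.02
S₃ = 10.02 × 63800^0.2522 = 10.02 × 16.29 ≈ 163.2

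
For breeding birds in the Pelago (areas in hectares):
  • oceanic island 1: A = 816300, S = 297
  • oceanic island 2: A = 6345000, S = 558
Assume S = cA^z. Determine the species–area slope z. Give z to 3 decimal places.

0.308

Taking logs: ln S = ln c + z ln A, so z = (ln S₂ − ln S₁)/(ln A₂ − ln A₁).
z = ln(558/297) / ln(6345000/816300) = ln(1.879) / ln(7.773) = 0.6306 / 2.0506 = 0.3075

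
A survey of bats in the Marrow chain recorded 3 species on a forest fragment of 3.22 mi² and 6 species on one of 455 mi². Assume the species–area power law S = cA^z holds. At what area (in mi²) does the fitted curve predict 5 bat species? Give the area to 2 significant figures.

z = ln(6/3) / ln(455/3.22) = 0.6931 / 4.9509 = 0.1400
c = 3 / 3.22^0.1400 = 3 / 1.178 = 2.547
A = (5/2.547)^(1/0.1400) ⇒ ln A = ln(1.963)/0.1400 = 4.8180
A = e^4.8180 ≈ 123.7 mi²

120 mi²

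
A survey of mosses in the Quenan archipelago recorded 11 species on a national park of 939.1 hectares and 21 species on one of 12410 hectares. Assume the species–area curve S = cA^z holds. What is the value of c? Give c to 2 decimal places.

z = ln(S₂/S₁) / ln(A₂/A₁) = ln(21/11) / ln(12410/939.1) = 0.6466 / 2.5813 = 0.2505
c = S₁ / A₁^z = 11 / 939.1^0.2505 = 11 / 5.555 = 1.98

1.98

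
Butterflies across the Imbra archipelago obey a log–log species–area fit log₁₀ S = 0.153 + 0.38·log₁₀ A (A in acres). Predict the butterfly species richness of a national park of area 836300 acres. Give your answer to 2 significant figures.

S = 1.422 × 836300^0.38
ln S = ln 1.422 + 0.38 × ln 836300 = 0.3523 + 0.38 × 13.6367 = 5.5343
S = e^5.5343 ≈ 253.2

250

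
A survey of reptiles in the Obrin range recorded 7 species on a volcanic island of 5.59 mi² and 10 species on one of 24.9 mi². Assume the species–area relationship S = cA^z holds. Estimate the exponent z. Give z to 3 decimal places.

Taking logs: ln S = ln c + z ln A, so z = (ln S₂ − ln S₁)/(ln A₂ − ln A₁).
z = ln(10/7) / ln(24.9/5.59) = ln(1.429) / ln(4.454) = 0.3567 / 1.4939 = 0.2388

0.239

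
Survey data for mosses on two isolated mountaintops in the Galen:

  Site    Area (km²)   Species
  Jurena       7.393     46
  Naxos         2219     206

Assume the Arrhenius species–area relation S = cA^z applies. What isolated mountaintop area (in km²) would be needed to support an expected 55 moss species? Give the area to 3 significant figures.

z = ln(206/46) / ln(2219/7.393) = 1.4992 / 5.7043 = 0.2628
c = 46 / 7.393^0.2628 = 46 / 1.692 = 27.19
A = (55/27.19)^(1/0.2628) ⇒ ln A = ln(2.023)/0.2628 = 2.6804
A = e^2.6804 ≈ 14.59 km²

14.6 km²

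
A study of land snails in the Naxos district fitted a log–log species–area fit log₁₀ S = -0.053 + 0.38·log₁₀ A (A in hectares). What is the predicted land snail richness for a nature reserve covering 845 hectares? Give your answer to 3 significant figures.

11.5

S = 0.8851 × 845^0.38
ln S = ln 0.8851 + 0.38 × ln 845 = -0.1220 + 0.38 × 6.7393 = 2.4389
S = e^2.4389 ≈ 11.46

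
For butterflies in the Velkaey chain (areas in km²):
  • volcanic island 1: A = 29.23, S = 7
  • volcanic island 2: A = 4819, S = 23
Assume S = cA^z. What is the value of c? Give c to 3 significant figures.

z = ln(S₂/S₁) / ln(A₂/A₁) = ln(23/7) / ln(4819/29.23) = 1.1896 / 5.1051 = 0.2330
c = S₁ / A₁^z = 7 / 29.23^0.2330 = 7 / 2.196 = 3.188

3.19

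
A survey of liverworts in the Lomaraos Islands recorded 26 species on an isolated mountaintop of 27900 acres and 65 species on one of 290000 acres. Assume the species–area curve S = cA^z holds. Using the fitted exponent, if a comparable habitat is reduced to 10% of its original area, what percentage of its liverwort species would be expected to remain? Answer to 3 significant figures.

40.6%

z = ln(65/26) / ln(290000/27900) = 0.9163 / 2.3413 = 0.3914
S_new/S_old = (A_new/A_old)^z = 0.1^0.3914 = exp(0.3914 × -2.3026) = 0.4061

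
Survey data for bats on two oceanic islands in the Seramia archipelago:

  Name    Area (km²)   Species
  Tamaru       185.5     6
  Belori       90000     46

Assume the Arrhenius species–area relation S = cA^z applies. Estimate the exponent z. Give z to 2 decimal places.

Taking logs: ln S = ln c + z ln A, so z = (ln S₂ − ln S₁)/(ln A₂ − ln A₁).
z = ln(46/6) / ln(90000/185.5) = ln(7.667) / ln(485.2) = 2.0369 / 6.1845 = 0.3294

0.33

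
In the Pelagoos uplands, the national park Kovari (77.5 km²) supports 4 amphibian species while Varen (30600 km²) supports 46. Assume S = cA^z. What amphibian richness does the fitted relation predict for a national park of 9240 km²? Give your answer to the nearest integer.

28

z = ln(46/4) / ln(30600/77.5) = 2.4423 / 5.9785 = 0.4085
c = 4 / 77.5^0.4085 = 4 / 5.913 = 0.6765
S₃ = 0.6765 × 9240^0.4085 = 0.6765 × 41.69 ≈ 28.2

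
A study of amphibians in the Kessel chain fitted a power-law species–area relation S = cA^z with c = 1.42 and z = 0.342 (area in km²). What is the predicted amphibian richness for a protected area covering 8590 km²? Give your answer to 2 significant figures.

31

S = 1.42 × 8590^0.342
ln S = ln 1.42 + 0.342 × ln 8590 = 0.3507 + 0.342 × 9.0584 = 3.4486
S = e^3.4486 ≈ 31.46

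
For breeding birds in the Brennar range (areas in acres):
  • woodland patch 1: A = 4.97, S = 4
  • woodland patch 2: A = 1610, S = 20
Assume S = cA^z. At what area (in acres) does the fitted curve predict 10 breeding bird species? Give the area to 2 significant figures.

130 acres

z = ln(20/4) / ln(1610/4.97) = 1.6094 / 5.7806 = 0.2784
c = 4 / 4.97^0.2784 = 4 / 1.563 = 2.56
A = (10/2.56)^(1/0.2784) ⇒ ln A = ln(3.907)/0.2784 = 4.8944
A = e^4.8944 ≈ 133.5 acres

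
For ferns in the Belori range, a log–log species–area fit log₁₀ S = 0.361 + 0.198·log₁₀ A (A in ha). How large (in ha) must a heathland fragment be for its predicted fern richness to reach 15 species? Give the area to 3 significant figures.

13100 ha

15 = 2.296 × A^0.198  ⇒  A^0.198 = 15/2.296 = 6.533
ln A = ln(6.533) / 0.198 = 1.8768 / 0.198 = 9.4789
A = e^9.4789 ≈ 13080 ha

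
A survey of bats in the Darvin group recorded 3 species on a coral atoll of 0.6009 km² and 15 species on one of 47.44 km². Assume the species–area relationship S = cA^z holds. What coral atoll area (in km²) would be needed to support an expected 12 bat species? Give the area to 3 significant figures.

25.9 km²

z = ln(15/3) / ln(47.44/0.6009) = 1.6094 / 4.3688 = 0.3684
c = 3 / 0.6009^0.3684 = 3 / 0.8289 = 3.619
A = (12/3.619)^(1/0.3684) ⇒ ln A = ln(3.316)/0.3684 = 3.2537
A = e^3.2537 ≈ 25.89 km²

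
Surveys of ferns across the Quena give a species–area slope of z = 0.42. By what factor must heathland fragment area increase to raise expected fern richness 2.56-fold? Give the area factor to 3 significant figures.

(A₂/A₁)^0.42 = 2.56, so A₂/A₁ = 2.56^(1/0.42) = 2.56^2.381
ln(A₂/A₁) = ln 2.56 / 0.42 = 0.9400 / 0.42 = 2.2381
A₂/A₁ = e^2.2381 ≈ 9.376

9.38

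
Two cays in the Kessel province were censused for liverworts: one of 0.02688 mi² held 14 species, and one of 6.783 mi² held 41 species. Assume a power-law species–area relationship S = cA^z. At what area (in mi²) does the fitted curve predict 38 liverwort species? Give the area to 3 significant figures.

z = ln(41/14) / ln(6.783/0.02688) = 1.0745 / 5.5308 = 0.1943
c = 14 / 0.02688^0.1943 = 14 / 0.4953 = 28.27
A = (38/28.27)^(1/0.1943) ⇒ ln A = ln(1.344)/0.1943 = 1.5233
A = e^1.5233 ≈ 4.587 mi²

4.59 mi²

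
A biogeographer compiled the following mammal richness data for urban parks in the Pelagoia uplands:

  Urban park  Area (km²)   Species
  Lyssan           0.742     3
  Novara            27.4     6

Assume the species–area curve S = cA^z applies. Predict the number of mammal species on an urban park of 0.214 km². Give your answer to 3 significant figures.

z = ln(6/3) / ln(27.4/0.742) = 0.6931 / 3.6089 = 0.1921
c = 3 / 0.742^0.1921 = 3 / 0.9443 = 3.177
S₃ = 3.177 × 0.214^0.1921 = 3.177 × 0.7437 ≈ 2.363

2.36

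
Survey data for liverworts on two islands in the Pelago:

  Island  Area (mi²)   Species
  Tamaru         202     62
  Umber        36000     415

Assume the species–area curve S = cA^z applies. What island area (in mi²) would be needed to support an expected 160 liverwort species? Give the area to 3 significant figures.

z = ln(415/62) / ln(36000/202) = 1.9011 / 5.1830 = 0.3668
c = 62 / 202^0.3668 = 62 / 7.008 = 8.847
A = (160/8.847)^(1/0.3668) ⇒ ln A = ln(18.09)/0.3668 = 7.8929
A = e^7.8929 ≈ 2678 mi²

2680 mi²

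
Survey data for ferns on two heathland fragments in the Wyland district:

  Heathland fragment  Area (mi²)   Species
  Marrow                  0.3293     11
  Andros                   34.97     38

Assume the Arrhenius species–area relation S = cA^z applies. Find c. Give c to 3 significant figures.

z = ln(S₂/S₁) / ln(A₂/A₁) = ln(38/11) / ln(34.97/0.3293) = 1.2397 / 4.6653 = 0.2657
c = S₁ / A₁^z = 11 / 0.3293^0.2657 = 11 / 0.7444 = 14.78

14.8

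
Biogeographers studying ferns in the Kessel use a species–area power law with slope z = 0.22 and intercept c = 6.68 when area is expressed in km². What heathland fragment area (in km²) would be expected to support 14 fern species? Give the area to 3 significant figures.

28.9 km²

14 = 6.68 × A^0.22  ⇒  A^0.22 = 14/6.68 = 2.096
ln A = ln(2.096) / 0.22 = 0.7399 / 0.22 = 3.3634
A = e^3.3634 ≈ 28.89 km²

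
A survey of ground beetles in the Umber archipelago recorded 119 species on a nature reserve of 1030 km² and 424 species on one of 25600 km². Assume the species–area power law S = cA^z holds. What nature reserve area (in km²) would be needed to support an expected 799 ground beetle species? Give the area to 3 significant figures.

z = ln(424/119) / ln(25600/1030) = 1.2706 / 3.2130 = 0.3955
c = 119 / 1030^0.3955 = 119 / 15.54 = 7.658
A = (799/7.658)^(1/0.3955) ⇒ ln A = ln(104.3)/0.3955 = 11.7526
A = e^11.7526 ≈ 127086 km²

127000 km²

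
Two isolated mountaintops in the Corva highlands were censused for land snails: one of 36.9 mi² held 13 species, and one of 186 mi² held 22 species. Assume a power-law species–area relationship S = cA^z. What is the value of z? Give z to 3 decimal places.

0.325

Taking logs: ln S = ln c + z ln A, so z = (ln S₂ − ln S₁)/(ln A₂ − ln A₁).
z = ln(22/13) / ln(186/36.9) = ln(1.692) / ln(5.041) = 0.5261 / 1.6175 = 0.3252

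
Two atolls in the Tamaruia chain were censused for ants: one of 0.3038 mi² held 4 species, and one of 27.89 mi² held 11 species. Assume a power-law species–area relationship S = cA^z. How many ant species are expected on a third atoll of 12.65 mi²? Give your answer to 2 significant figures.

z = ln(11/4) / ln(27.89/0.3038) = 1.0116 / 4.5197 = 0.2238
c = 4 / 0.3038^0.2238 = 4 / 0.7659 = 5.222
S₃ = 5.222 × 12.65^0.2238 = 5.222 × 1.765 ≈ 9.216

9.2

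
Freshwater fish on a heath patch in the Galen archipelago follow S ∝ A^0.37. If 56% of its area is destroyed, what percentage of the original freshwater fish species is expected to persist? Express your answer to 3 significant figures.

73.8%

S_new/S_old = (A_new/A_old)^z = 0.44^0.37
= exp(0.37 × ln 0.44) = exp(0.37 × -0.8210) = exp(-0.3038) ≈ 0.738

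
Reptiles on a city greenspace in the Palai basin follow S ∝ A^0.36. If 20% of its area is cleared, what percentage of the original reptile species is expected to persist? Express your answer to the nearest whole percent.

S_new/S_old = (A_new/A_old)^z = 0.8^0.36
= exp(0.36 × ln 0.8) = exp(0.36 × -0.2231) = exp(-0.0803) ≈ 0.9228

92%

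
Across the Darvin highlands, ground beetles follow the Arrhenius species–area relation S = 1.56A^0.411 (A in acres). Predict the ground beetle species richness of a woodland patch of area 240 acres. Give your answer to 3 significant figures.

S = 1.56 × 240^0.411 = 1.56 × 9.512 ≈ 14.84

14.8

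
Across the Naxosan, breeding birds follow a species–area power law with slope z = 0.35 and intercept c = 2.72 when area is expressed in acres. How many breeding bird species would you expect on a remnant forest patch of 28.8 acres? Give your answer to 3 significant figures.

8.82

S = 2.72 × 28.8^0.35 = 2.72 × 3.242 ≈ 8.818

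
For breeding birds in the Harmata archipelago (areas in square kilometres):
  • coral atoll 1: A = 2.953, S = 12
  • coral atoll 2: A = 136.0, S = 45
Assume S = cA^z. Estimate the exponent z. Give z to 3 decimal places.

0.345

Taking logs: ln S = ln c + z ln A, so z = (ln S₂ − ln S₁)/(ln A₂ − ln A₁).
z = ln(45/12) / ln(136/2.953) = ln(3.75) / ln(46.05) = 1.3218 / 3.8298 = 0.3451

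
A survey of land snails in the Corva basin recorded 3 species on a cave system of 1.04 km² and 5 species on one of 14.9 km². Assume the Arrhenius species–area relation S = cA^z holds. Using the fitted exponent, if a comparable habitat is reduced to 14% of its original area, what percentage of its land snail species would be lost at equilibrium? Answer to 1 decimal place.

z = ln(5/3) / ln(14.9/1.04) = 0.5108 / 2.6621 = 0.1919
S_new/S_old = (A_new/A_old)^z = 0.14^0.1919 = exp(0.1919 × -1.9661) = 0.6857
Fraction lost = 1 − 0.6857 = 0.3143

31.4%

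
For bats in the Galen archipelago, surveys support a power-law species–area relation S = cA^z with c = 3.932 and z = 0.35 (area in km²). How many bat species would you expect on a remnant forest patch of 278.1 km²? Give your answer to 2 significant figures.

S = 3.932 × 278.1^0.35
ln S = ln 3.932 + 0.35 × ln 278.1 = 1.3691 + 0.35 × 5.6280 = 3.3389
S = e^3.3389 ≈ 28.19

28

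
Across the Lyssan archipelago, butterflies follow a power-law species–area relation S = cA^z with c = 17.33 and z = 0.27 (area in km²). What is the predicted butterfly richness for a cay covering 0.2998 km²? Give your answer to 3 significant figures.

S = 17.33 × 0.2998^0.27 = 17.33 × 0.7223 ≈ 12.52

12.5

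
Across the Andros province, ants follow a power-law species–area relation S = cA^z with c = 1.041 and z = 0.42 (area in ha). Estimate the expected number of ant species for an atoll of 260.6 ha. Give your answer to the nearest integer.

11

S = 1.041 × 260.6^0.42
ln S = ln 1.041 + 0.42 × ln 260.6 = 0.0402 + 0.42 × 5.5630 = 2.3766
S = e^2.3766 ≈ 10.77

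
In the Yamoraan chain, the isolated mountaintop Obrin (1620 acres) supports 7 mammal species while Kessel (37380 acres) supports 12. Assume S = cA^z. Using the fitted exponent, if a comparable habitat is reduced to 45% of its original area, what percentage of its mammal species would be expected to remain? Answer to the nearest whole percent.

z = ln(12/7) / ln(37380/1620) = 0.5390 / 3.1387 = 0.1717
S_new/S_old = (A_new/A_old)^z = 0.45^0.1717 = exp(0.1717 × -0.7985) = 0.8719

87%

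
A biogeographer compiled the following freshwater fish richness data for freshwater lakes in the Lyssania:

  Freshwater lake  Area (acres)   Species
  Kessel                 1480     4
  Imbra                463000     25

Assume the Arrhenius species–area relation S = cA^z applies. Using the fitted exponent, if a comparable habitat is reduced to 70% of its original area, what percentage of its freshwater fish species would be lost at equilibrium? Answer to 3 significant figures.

10.8%

z = ln(25/4) / ln(463000/1480) = 1.8326 / 5.7457 = 0.3189
S_new/S_old = (A_new/A_old)^z = 0.7^0.3189 = exp(0.3189 × -0.3567) = 0.8925
Fraction lost = 1 − 0.8925 = 0.1075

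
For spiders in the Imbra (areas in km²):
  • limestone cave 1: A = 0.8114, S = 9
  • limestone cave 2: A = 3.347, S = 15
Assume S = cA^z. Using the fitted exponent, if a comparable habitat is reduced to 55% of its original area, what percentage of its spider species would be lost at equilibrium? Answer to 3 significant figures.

z = ln(15/9) / ln(3.347/0.8114) = 0.5108 / 1.4171 = 0.3605
S_new/S_old = (A_new/A_old)^z = 0.55^0.3605 = exp(0.3605 × -0.5978) = 0.8061
Fraction lost = 1 − 0.8061 = 0.1939

19.4%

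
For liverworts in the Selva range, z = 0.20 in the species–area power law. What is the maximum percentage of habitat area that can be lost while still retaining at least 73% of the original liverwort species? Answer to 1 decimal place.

79.3%

Need (A_new/A_old)^0.2 = 0.73, so A_new/A_old = 0.73^(1/0.2) = 0.73^5
ln(A_new/A_old) = ln 0.73 / 0.2 = -0.3147 / 0.2 = -1.5736
A_new/A_old = e^-1.5736 ≈ 0.2073
Fraction that can be lost = 1 − 0.2073 = 0.7927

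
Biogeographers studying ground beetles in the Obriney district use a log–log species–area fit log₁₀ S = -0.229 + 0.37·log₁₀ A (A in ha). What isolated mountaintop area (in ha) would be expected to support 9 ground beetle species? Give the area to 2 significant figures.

9 = 0.5902 × A^0.37  ⇒  A^0.37 = 9/0.5902 = 15.25
ln A = ln(15.25) / 0.37 = 2.7245 / 0.37 = 7.3636
A = e^7.3636 ≈ 1577 ha

1600 ha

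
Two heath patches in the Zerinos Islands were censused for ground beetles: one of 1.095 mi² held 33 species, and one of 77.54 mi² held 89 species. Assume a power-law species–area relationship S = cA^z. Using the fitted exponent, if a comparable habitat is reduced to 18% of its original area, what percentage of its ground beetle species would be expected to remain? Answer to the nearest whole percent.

z = ln(89/33) / ln(77.54/1.095) = 0.9921 / 4.2600 = 0.2329
S_new/S_old = (A_new/A_old)^z = 0.18^0.2329 = exp(0.2329 × -1.7148) = 0.6707

67%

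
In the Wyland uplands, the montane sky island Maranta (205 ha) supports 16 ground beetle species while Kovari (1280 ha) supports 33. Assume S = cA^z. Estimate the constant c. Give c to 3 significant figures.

1.95

z = ln(S₂/S₁) / ln(A₂/A₁) = ln(33/16) / ln(1280/205) = 0.7239 / 1.8316 = 0.3952
c = S₁ / A₁^z = 16 / 205^0.3952 = 16 / 8.198 = 1.952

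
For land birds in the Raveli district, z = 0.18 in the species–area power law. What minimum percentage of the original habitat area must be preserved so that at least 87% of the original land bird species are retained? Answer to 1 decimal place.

46.1%

Need (A_new/A_old)^0.18 = 0.87, so A_new/A_old = 0.87^(1/0.18) = 0.87^5.556
ln(A_new/A_old) = ln 0.87 / 0.18 = -0.1393 / 0.18 = -0.7737
A_new/A_old = e^-0.7737 ≈ 0.4613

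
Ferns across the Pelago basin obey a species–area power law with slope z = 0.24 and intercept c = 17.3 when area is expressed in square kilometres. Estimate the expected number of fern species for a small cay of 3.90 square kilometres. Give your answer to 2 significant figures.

S = 17.3 × 3.9^0.24
ln S = ln 17.3 + 0.24 × ln 3.9 = 2.8507 + 0.24 × 1.3610 = 3.1773
S = e^3.1773 ≈ 23.98

24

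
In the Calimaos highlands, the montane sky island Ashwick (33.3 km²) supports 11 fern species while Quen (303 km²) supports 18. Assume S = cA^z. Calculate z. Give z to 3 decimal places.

0.223

Taking logs: ln S = ln c + z ln A, so z = (ln S₂ − ln S₁)/(ln A₂ − ln A₁).
z = ln(18/11) / ln(303/33.3) = ln(1.636) / ln(9.099) = 0.4925 / 2.2082 = 0.2230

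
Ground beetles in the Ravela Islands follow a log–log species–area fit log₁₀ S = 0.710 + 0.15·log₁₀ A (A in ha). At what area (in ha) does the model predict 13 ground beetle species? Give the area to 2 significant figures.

13 = 5.129 × A^0.15  ⇒  A^0.15 = 13/5.129 = 2.535
ln A = ln(2.535) / 0.15 = 0.9301 / 0.15 = 6.2008
A = e^6.2008 ≈ 493.1 ha

490 ha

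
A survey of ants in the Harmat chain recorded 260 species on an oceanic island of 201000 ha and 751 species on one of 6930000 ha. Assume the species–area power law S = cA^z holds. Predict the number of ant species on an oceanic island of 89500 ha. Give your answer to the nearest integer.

z = ln(751/260) / ln(6930000/201000) = 1.0607 / 3.5403 = 0.2996
c = 260 / 201000^0.2996 = 260 / 38.81 = 6.7
S₃ = 6.7 × 89500^0.2996 = 6.7 × 30.45 ≈ 204

204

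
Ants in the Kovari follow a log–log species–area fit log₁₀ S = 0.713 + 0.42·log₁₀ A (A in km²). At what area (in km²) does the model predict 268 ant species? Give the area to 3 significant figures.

268 = 5.164 × A^0.42  ⇒  A^0.42 = 268/5.164 = 51.9
ln A = ln(51.9) / 0.42 = 3.9492 / 0.42 = 9.4030
A = e^9.4030 ≈ 12124 km²

12100 km²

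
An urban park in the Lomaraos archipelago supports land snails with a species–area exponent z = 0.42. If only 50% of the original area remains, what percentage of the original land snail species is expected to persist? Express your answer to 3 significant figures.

S_new/S_old = (A_new/A_old)^z = 0.5^0.42
= exp(0.42 × ln 0.5) = exp(0.42 × -0.6931) = exp(-0.2911) ≈ 0.7474

74.7%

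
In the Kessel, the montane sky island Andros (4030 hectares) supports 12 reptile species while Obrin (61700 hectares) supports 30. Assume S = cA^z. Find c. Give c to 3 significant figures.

z = ln(S₂/S₁) / ln(A₂/A₁) = ln(30/12) / ln(61700/4030) = 0.9163 / 2.7285 = 0.3358
c = S₁ / A₁^z = 12 / 4030^0.3358 = 12 / 16.25 = 0.7387

0.739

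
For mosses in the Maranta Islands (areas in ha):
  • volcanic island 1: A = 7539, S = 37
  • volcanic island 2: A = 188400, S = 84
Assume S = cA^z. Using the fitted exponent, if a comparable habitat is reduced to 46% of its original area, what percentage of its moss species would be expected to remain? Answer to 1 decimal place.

82.1%

z = ln(84/37) / ln(188400/7539) = 0.8199 / 3.2185 = 0.2547
S_new/S_old = (A_new/A_old)^z = 0.46^0.2547 = exp(0.2547 × -0.7765) = 0.8205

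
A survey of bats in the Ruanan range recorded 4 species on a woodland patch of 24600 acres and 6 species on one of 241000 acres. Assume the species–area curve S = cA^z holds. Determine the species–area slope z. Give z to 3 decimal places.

0.178

Taking logs: ln S = ln c + z ln A, so z = (ln S₂ − ln S₁)/(ln A₂ − ln A₁).
z = ln(6/4) / ln(241000/24600) = ln(1.5) / ln(9.797) = 0.4055 / 2.2821 = 0.1777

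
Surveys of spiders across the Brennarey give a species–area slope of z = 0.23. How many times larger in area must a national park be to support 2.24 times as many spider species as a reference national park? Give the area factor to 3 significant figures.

(A₂/A₁)^0.23 = 2.24, so A₂/A₁ = 2.24^(1/0.23) = 2.24^4.348
ln(A₂/A₁) = ln 2.24 / 0.23 = 0.8065 / 0.23 = 3.5064
A₂/A₁ = e^3.5064 ≈ 33.33

33.3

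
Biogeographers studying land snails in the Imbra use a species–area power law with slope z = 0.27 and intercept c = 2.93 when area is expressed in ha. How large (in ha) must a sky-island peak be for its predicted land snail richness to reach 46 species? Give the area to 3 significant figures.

26900 ha

46 = 2.93 × A^0.27  ⇒  A^0.27 = 46/2.93 = 15.7
ln A = ln(15.7) / 0.27 = 2.7536 / 0.27 = 10.1987
A = e^10.1987 ≈ 26867 ha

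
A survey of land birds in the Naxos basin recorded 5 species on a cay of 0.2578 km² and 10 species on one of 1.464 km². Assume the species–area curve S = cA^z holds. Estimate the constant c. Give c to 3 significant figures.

8.59

z = ln(S₂/S₁) / ln(A₂/A₁) = ln(10/5) / ln(1.464/0.2578) = 0.6931 / 1.7367 = 0.3991
c = S₁ / A₁^z = 5 / 0.2578^0.3991 = 5 / 0.5822 = 8.589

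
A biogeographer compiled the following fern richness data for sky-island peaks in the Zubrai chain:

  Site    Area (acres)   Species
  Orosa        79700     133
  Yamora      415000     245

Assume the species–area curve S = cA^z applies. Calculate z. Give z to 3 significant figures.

0.370

Taking logs: ln S = ln c + z ln A, so z = (ln S₂ − ln S₁)/(ln A₂ − ln A₁).
z = ln(245/133) / ln(415000/79700) = ln(1.842) / ln(5.207) = 0.6109 / 1.6500 = 0.3702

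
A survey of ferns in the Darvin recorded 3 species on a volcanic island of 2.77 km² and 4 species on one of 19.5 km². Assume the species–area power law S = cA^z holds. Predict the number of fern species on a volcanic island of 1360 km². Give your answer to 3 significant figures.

7.48

z = ln(4/3) / ln(19.5/2.77) = 0.2877 / 1.9516 = 0.1474
c = 3 / 2.77^0.1474 = 3 / 1.162 = 2.582
S₃ = 2.582 × 1360^0.1474 = 2.582 × 2.897 ≈ 7.478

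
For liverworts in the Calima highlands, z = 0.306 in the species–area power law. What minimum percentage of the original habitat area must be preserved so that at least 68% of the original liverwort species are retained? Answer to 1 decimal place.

28.4%

Need (A_new/A_old)^0.306 = 0.68, so A_new/A_old = 0.68^(1/0.306) = 0.68^3.268
ln(A_new/A_old) = ln 0.68 / 0.306 = -0.3857 / 0.306 = -1.2603
A_new/A_old = e^-1.2603 ≈ 0.2836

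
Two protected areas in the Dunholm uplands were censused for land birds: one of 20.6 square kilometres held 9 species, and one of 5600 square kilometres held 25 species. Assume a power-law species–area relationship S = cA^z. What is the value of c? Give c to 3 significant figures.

z = ln(S₂/S₁) / ln(A₂/A₁) = ln(25/9) / ln(5600/20.6) = 1.0217 / 5.6052 = 0.1823
c = S₁ / A₁^z = 9 / 20.6^0.1823 = 9 / 1.736 = 5.185

5.19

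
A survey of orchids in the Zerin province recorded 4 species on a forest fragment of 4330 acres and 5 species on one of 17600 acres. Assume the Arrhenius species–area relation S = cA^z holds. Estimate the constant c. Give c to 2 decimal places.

z = ln(S₂/S₁) / ln(A₂/A₁) = ln(5/4) / ln(17600/4330) = 0.2231 / 1.4023 = 0.1591
c = S₁ / A₁^z = 4 / 4330^0.1591 = 4 / 3.79 = 1.055

1.06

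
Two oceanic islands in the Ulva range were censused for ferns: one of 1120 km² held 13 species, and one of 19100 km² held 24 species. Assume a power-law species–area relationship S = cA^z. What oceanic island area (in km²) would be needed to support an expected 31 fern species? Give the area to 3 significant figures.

z = ln(24/13) / ln(19100/1120) = 0.6131 / 2.8364 = 0.2162
c = 13 / 1120^0.2162 = 13 / 4.562 = 2.85
A = (31/2.85)^(1/0.2162) ⇒ ln A = ln(10.88)/0.2162 = 11.0414
A = e^11.0414 ≈ 62408 km²

62400 km²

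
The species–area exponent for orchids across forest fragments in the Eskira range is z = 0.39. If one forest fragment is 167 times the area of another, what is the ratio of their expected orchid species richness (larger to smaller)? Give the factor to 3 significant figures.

S₂/S₁ = (A₂/A₁)^z = 167^0.39
ln(S₂/S₁) = 0.39 × ln 167 = 0.39 × 5.1180 = 1.9960
S₂/S₁ = e^1.9960 ≈ 7.36

7.36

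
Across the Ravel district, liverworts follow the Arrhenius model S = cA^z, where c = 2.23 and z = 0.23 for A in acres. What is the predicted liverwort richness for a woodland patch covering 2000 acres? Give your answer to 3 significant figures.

S = 2.23 × 2000^0.23
ln S = ln 2.23 + 0.23 × ln 2000 = 0.8020 + 0.23 × 7.6009 = 2.5502
S = e^2.5502 ≈ 12.81

12.8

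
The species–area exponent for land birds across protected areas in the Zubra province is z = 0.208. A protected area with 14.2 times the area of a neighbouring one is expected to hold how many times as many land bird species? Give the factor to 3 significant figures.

S₂/S₁ = (A₂/A₁)^z = 14.2^0.208
ln(S₂/S₁) = 0.208 × ln 14.2 = 0.208 × 2.6532 = 0.5519
S₂/S₁ = e^0.5519 ≈ 1.737

1.74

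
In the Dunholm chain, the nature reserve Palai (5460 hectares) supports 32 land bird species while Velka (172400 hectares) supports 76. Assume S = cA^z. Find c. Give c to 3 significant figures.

z = ln(S₂/S₁) / ln(A₂/A₁) = ln(76/32) / ln(172400/5460) = 0.8650 / 3.4524 = 0.2506
c = S₁ / A₁^z = 32 / 5460^0.2506 = 32 / 8.637 = 3.705

3.71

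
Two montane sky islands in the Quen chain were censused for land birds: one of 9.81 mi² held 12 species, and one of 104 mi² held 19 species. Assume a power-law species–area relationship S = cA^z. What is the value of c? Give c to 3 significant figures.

7.69

z = ln(S₂/S₁) / ln(A₂/A₁) = ln(19/12) / ln(104/9.81) = 0.4595 / 2.3610 = 0.1946
c = S₁ / A₁^z = 12 / 9.81^0.1946 = 12 / 1.56 = 7.694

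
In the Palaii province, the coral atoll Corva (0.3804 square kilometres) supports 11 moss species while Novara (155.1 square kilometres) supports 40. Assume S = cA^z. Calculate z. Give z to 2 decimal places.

Taking logs: ln S = ln c + z ln A, so z = (ln S₂ − ln S₁)/(ln A₂ − ln A₁).
z = ln(40/11) / ln(155.1/0.3804) = ln(3.636) / ln(407.7) = 1.2910 / 6.0106 = 0.2148

0.21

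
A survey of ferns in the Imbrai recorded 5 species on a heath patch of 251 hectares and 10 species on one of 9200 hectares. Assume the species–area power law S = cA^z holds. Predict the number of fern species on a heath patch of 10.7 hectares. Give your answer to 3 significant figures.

z = ln(10/5) / ln(9200/251) = 0.6931 / 3.6015 = 0.1925
c = 5 / 251^0.1925 = 5 / 2.896 = 1.726
S₃ = 1.726 × 10.7^0.1925 = 1.726 × 1.578 ≈ 2.724

2.72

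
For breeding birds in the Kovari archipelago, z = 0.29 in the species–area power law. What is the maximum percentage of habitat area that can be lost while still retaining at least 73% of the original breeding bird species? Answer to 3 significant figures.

66.2%

Need (A_new/A_old)^0.29 = 0.73, so A_new/A_old = 0.73^(1/0.29) = 0.73^3.448
ln(A_new/A_old) = ln 0.73 / 0.29 = -0.3147 / 0.29 = -1.0852
A_new/A_old = e^-1.0852 ≈ 0.3378
Fraction that can be lost = 1 − 0.3378 = 0.6622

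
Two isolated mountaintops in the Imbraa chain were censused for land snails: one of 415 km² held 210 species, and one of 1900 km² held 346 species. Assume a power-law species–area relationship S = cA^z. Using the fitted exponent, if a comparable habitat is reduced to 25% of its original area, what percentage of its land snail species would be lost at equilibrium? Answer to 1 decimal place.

36.6%

z = ln(346/210) / ln(1900/415) = 0.4993 / 1.5213 = 0.3282
S_new/S_old = (A_new/A_old)^z = 0.25^0.3282 = exp(0.3282 × -1.3863) = 0.6344
Fraction lost = 1 − 0.6344 = 0.3656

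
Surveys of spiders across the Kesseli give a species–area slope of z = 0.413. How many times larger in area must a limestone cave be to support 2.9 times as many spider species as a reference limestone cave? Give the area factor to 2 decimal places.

(A₂/A₁)^0.413 = 2.9, so A₂/A₁ = 2.9^(1/0.413) = 2.9^2.421
ln(A₂/A₁) = ln 2.9 / 0.413 = 1.0647 / 0.413 = 2.5780
A₂/A₁ = e^2.5780 ≈ 13.17

13.17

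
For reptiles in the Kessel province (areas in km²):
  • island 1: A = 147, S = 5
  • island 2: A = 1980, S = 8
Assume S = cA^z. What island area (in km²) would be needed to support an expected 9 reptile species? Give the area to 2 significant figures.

3800 km²

z = ln(8/5) / ln(1980/147) = 0.4700 / 2.6004 = 0.1807
c = 5 / 147^0.1807 = 5 / 2.464 = 2.029
A = (9/2.029)^(1/0.1807) ⇒ ln A = ln(4.436)/0.1807 = 8.2425
A = e^8.2425 ≈ 3799 km²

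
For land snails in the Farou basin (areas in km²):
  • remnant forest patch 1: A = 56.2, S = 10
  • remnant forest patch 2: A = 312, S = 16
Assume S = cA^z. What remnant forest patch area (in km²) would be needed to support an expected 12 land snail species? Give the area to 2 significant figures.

z = ln(16/10) / ln(312/56.2) = 0.4700 / 1.7141 = 0.2742
c = 10 / 56.2^0.2742 = 10 / 3.018 = 3.313
A = (12/3.313)^(1/0.2742) ⇒ ln A = ln(3.622)/0.2742 = 4.6938
A = e^4.6938 ≈ 109.3 km²

110 km²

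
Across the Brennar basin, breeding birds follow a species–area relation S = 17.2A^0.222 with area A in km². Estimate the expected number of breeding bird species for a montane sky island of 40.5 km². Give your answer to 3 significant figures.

39.1

S = 17.2 × 40.5^0.222
ln S = ln 17.2 + 0.222 × ln 40.5 = 2.8449 + 0.222 × 3.7013 = 3.6666
S = e^3.6666 ≈ 39.12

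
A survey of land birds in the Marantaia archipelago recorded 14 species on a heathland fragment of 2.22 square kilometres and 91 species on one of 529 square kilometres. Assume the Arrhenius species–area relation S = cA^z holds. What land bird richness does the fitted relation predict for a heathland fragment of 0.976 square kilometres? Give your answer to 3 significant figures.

10.6

z = ln(91/14) / ln(529/2.22) = 1.8718 / 5.4735 = 0.3420
c = 14 / 2.22^0.3420 = 14 / 1.314 = 10.66
S₃ = 10.66 × 0.976^0.3420 = 10.66 × 0.9917 ≈ 10.57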